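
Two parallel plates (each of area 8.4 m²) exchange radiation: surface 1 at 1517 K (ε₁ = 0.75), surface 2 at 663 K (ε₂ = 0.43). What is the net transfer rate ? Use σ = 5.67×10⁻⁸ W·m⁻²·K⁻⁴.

Q ≈ 9.14×10^5 W

For two large parallel gray plates, q = σ(T₁⁴ − T₂⁴) / (1/ε₁ + 1/ε₂ − 1).
1/ε₁ + 1/ε₂ − 1 = 1/0.75 + 1/0.43 − 1 = 2.659.
T₁⁴ − T₂⁴ = 5.30×10^12 − 1.93×10^11 = 5.10×10^12 K⁴.
q = 5.67×10⁻⁸ × 5.10×10^12 / 2.659 = 1.09×10^5 W/m².
Q = q·A = 1.09×10^5 × 8.4 = 9.14×10^5 W.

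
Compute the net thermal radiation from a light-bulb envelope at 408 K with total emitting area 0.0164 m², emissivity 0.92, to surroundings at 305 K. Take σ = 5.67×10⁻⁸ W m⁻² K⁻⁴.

Q = εσA(T⁴ − T_s⁴). T⁴ − T_s⁴ = (408)⁴ − (305)⁴ = 2.77×10^10 − 8.65×10^9 = 1.91×10^10 K⁴.
Q = 0.92 × 5.67×10⁻⁸ × 0.0164 × 1.91×10^10 = 16.3 W.

Q ≈ 16.3 W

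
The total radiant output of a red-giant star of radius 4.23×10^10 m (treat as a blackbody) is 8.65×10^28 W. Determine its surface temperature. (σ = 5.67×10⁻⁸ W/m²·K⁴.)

T ≈ 2870 K

A = 4πr² = 4π × (4.23×10^10)² = 2.25×10^22 m².
From P = σAT⁴, T = (P / σA)^(1/4) = (8.65×10^28 / (5.67×10⁻⁸ × 2.25×10^22))^(1/4).
T = (6.78×10^13)^(1/4) = 2870 K.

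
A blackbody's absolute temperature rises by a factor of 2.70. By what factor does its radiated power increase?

P ∝ T⁴, so the power scales as (2.70)⁴ = 53.1.

factor ≈ 53.1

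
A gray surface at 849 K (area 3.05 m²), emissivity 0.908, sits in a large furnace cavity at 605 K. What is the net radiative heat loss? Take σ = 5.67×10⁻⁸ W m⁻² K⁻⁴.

Q ≈ 60500 W

Q = εσA(T⁴ − T_s⁴). T⁴ − T_s⁴ = (849)⁴ − (605)⁴ = 5.20×10^11 − 1.34×10^11 = 3.86×10^11 K⁴.
Q = 0.908 × 5.67×10⁻⁸ × 3.05 × 3.86×10^11 = 60500 W.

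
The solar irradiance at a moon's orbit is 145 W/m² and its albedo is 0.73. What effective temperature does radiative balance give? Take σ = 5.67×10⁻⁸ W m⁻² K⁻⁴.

Power absorbed = (1−a)S·πR²; power emitted = 4πR²σT⁴. Equating and cancelling πR²:
T = ((1−a)S / 4σ)^(1/4) = (39.2 / (4 × 5.67×10⁻⁸))^(1/4) = (1.73×10^8)^(1/4).
T = 115 K.

T ≈ 115 K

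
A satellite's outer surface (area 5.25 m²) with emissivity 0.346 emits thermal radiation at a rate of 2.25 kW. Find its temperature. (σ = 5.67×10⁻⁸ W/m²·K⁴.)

T ≈ 384 K

From P = εσAT⁴, T = (P / εσA)^(1/4) = (2250 / (0.346 × 5.67×10⁻⁸ × 5.25))^(1/4).
T = (2.18×10^10)^(1/4) = 384 K.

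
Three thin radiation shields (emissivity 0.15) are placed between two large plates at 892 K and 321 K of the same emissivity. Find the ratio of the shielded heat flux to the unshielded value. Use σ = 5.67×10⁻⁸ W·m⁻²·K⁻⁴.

With N identical shields there are N+1 = 4 gaps in series, each with the same radiative resistance, so the flux falls to 1/(N+1) of its unshielded value.

ratio ≈ 0.250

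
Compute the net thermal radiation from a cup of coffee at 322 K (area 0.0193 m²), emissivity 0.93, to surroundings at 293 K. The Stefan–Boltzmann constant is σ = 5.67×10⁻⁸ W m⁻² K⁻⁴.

Q ≈ 3.44 W

Q = εσA(T⁴ − T_s⁴). T⁴ − T_s⁴ = (322)⁴ − (293)⁴ = 1.08×10^10 − 7.37×10^9 = 3.38×10^9 K⁴.
Q = 0.93 × 5.67×10⁻⁸ × 0.0193 × 3.38×10^9 = 3.44 W.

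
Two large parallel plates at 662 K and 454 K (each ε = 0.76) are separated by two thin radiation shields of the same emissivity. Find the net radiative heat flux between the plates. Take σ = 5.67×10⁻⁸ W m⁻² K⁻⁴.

q ≈ 1730 W/m²

Each of the 3 gaps contributes resistance (2/ε − 1) = 2/0.76 − 1 = 1.632; total = 4.895.
q = σ(T₁⁴ − T₂⁴) / 4.895 = 5.67×10⁻⁸ × 1.50×10^11 / 4.895 = 1730 W/m².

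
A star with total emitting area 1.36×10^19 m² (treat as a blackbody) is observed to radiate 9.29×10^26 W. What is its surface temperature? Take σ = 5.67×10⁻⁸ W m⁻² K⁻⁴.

From P = σAT⁴, T = (P / σA)^(1/4) = (9.29×10^26 / (5.67×10⁻⁸ × 1.36×10^19))^(1/4).
T = (1.20×10^15)^(1/4) = 5890 K.

T ≈ 5890 K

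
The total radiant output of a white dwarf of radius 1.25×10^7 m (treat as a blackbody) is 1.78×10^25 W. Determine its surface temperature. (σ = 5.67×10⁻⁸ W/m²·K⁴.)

T ≈ 20000 K

A = 4πr² = 4π × (1.25×10^7)² = 1.96×10^15 m².
From P = σAT⁴, T = (P / σA)^(1/4) = (1.78×10^25 / (5.67×10⁻⁸ × 1.96×10^15))^(1/4).
T = (1.60×10^17)^(1/4) = 20000 K.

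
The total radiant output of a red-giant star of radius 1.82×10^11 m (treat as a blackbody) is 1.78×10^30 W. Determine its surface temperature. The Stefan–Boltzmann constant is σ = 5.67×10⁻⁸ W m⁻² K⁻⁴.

T ≈ 2950 K

A = 4πr² = 4π × (1.82×10^11)² = 4.16×10^23 m².
From P = σAT⁴, T = (P / σA)^(1/4) = (1.78×10^30 / (5.67×10⁻⁸ × 4.16×10^23))^(1/4).
T = (7.54×10^13)^(1/4) = 2950 K.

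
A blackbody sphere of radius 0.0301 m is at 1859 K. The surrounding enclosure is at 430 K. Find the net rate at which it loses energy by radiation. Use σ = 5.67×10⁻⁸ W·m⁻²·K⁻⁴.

A = 4πr² = 4π × (0.0301)² = 0.0114 m².
Q = σA(T⁴ − T_s⁴). T⁴ − T_s⁴ = (1859)⁴ − (430)⁴ = 1.19×10^13 − 3.42×10^10 = 1.19×10^13 K⁴.
Q = 5.67×10⁻⁸ × 0.0114 × 1.19×10^13 = 7690 W.

Q ≈ 7690 W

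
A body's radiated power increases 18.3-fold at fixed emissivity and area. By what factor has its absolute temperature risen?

P ∝ T⁴ ⇒ T ∝ P^(1/4), so T scales by (18.3)^(1/4) = 2.07.

factor ≈ 2.07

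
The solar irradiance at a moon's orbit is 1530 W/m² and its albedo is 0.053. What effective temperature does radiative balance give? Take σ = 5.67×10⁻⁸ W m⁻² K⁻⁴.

Power absorbed = (1−a)S·πR²; power emitted = 4πR²σT⁴. Equating and cancelling πR²:
T = ((1−a)S / 4σ)^(1/4) = (1450 / (4 × 5.67×10⁻⁸))^(1/4) = (6.39×10^9)^(1/4).
T = 283 K.

T ≈ 283 K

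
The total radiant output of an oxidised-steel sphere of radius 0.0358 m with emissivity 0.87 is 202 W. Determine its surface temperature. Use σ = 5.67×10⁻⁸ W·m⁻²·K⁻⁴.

A = 4πr² = 4π × (0.0358)² = 0.0161 m².
From P = εσAT⁴, T = (P / εσA)^(1/4) = (202 / (0.87 × 5.67×10⁻⁸ × 0.0161))^(1/4).
T = (2.54×10^11)^(1/4) = 710 K.

T ≈ 710 K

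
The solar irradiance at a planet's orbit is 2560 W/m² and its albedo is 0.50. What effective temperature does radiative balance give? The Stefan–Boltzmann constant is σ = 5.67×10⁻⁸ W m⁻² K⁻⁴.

Power absorbed = (1−a)S·πR²; power emitted = 4πR²σT⁴. Equating and cancelling πR²:
T = ((1−a)S / 4σ)^(1/4) = (1280 / (4 × 5.67×10⁻⁸))^(1/4) = (5.64×10^9)^(1/4).
T = 274 K.

T ≈ 274 K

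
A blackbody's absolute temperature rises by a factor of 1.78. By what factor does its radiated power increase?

P ∝ T⁴, so the power scales as (1.78)⁴ = 10.0.

factor ≈ 10.0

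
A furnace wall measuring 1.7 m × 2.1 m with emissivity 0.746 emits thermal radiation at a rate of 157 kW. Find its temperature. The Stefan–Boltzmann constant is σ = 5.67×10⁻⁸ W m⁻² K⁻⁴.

A = 1.7 × 2.1 = 3.57 m².
From P = εσAT⁴, T = (P / εσA)^(1/4) = (1.57×10^5 / (0.746 × 5.67×10⁻⁸ × 3.57))^(1/4).
T = (1.04×10^12)^(1/4) = 1010 K.

T ≈ 1010 K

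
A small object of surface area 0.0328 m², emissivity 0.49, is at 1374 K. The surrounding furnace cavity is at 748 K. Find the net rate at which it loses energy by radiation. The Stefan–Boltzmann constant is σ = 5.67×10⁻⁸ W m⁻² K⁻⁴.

Q ≈ 2960 W

Q = εσA(T⁴ − T_s⁴). T⁴ − T_s⁴ = (1374)⁴ − (748)⁴ = 3.56×10^12 − 3.13×10^11 = 3.25×10^12 K⁴.
Q = 0.49 × 5.67×10⁻⁸ × 0.0328 × 3.25×10^12 = 2960 W.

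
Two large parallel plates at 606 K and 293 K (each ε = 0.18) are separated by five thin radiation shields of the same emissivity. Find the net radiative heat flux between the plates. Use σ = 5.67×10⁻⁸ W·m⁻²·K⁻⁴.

Each of the 6 gaps contributes resistance (2/ε − 1) = 2/0.18 − 1 = 10.11; total = 60.67.
q = σ(T₁⁴ − T₂⁴) / 60.67 = 5.67×10⁻⁸ × 1.27×10^11 / 60.67 = 119 W/m².

q ≈ 119 W/m²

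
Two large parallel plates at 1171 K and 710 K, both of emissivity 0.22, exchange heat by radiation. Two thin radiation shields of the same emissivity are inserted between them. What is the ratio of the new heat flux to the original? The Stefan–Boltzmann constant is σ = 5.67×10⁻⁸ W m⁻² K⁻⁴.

With N identical shields there are N+1 = 3 gaps in series, each with the same radiative resistance, so the flux falls to 1/(N+1) of its unshielded value.

ratio ≈ 0.333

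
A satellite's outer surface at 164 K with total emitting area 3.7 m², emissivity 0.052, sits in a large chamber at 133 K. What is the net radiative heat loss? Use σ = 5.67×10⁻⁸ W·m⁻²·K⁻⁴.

Q ≈ 4.48 W

Q = εσA(T⁴ − T_s⁴). T⁴ − T_s⁴ = (164)⁴ − (133)⁴ = 7.23×10^8 − 3.13×10^8 = 4.10×10^8 K⁴.
Q = 0.052 × 5.67×10⁻⁸ × 3.70 × 4.10×10^8 = 4.48 W.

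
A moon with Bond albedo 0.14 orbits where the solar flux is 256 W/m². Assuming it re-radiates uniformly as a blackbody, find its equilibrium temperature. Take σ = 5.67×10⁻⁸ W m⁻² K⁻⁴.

T ≈ 177 K

Power absorbed = (1−a)S·πR²; power emitted = 4πR²σT⁴. Equating and cancelling πR²:
T = ((1−a)S / 4σ)^(1/4) = (220 / (4 × 5.67×10⁻⁸))^(1/4) = (9.71×10^8)^(1/4).
T = 177 K.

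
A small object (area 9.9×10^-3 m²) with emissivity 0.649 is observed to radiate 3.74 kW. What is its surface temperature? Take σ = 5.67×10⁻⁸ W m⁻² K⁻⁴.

T ≈ 1790 K

From P = εσAT⁴, T = (P / εσA)^(1/4) = (3740 / (0.649 × 5.67×10⁻⁸ × 9.90×10^-3))^(1/4).
T = (1.03×10^13)^(1/4) = 1790 K.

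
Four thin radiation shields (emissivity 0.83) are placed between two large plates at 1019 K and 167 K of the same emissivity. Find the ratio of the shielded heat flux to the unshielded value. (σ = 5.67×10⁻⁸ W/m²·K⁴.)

ratio ≈ 0.200

With N identical shields there are N+1 = 5 gaps in series, each with the same radiative resistance, so the flux falls to 1/(N+1) of its unshielded value.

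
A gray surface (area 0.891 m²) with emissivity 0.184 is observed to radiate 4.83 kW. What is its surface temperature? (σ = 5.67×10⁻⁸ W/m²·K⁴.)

From P = εσAT⁴, T = (P / εσA)^(1/4) = (4830 / (0.184 × 5.67×10⁻⁸ × 0.891))^(1/4).
T = (5.20×10^11)^(1/4) = 849 K.

T ≈ 849 K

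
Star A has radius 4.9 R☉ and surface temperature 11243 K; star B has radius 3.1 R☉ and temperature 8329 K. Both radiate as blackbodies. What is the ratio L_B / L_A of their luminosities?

L_B/L_A ≈ 0.121

L = 4πR²σT⁴ ∝ R²T⁴, so L_B/L_A = (3.1/4.9)² × (8329/11243)⁴ = 0.400 × 0.301 = 0.121.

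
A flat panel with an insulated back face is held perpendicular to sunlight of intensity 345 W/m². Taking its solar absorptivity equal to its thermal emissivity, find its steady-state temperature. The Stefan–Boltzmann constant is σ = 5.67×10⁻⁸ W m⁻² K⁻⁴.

T ≈ 279 K

Absorbed flux αS = emitted flux εσT⁴ (one radiating face); with α = ε, T = (S/σ)^(1/4).
T = (345 / 5.67×10⁻⁸)^(1/4) = (6.08×10^9)^(1/4).
T = 279 K.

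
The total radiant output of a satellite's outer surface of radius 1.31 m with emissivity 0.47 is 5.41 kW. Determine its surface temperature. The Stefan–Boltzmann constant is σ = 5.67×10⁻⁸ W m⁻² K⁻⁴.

T ≈ 311 K

A = 4πr² = 4π × (1.31)² = 21.6 m².
From P = εσAT⁴, T = (P / εσA)^(1/4) = (5410 / (0.47 × 5.67×10⁻⁸ × 21.6))^(1/4).
T = (9.41×10^9)^(1/4) = 311 K.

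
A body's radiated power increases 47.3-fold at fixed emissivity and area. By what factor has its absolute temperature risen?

factor ≈ 2.62

P ∝ T⁴ ⇒ T ∝ P^(1/4), so T scales by (47.3)^(1/4) = 2.62.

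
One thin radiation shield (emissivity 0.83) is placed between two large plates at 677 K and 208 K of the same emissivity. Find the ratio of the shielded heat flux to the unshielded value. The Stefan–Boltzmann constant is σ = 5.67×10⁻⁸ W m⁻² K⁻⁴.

ratio ≈ 0.500

With N identical shields there are N+1 = 2 gaps in series, each with the same radiative resistance, so the flux falls to 1/(N+1) of its unshielded value.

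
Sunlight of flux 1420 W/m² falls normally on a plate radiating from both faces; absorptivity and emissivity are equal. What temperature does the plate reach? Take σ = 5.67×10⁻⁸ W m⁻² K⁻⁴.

T ≈ 335 K

Absorbed flux αS = emitted flux 2εσT⁴ per unit area; with α = ε this gives T = (S/2σ)^(1/4).
T = (1420 / (2 × 5.67×10⁻⁸))^(1/4) = (1.25×10^10)^(1/4).
T = 335 K.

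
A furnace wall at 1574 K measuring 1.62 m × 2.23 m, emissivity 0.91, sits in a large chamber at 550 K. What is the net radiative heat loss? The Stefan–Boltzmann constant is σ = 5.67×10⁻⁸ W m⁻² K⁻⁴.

Q ≈ 1.13×10^6 W

A = 1.62 × 2.23 = 3.61 m².
Q = εσA(T⁴ − T_s⁴). T⁴ − T_s⁴ = (1574)⁴ − (550)⁴ = 6.14×10^12 − 9.15×10^10 = 6.05×10^12 K⁴.
Q = 0.91 × 5.67×10⁻⁸ × 3.61 × 6.05×10^12 = 1.13×10^6 W.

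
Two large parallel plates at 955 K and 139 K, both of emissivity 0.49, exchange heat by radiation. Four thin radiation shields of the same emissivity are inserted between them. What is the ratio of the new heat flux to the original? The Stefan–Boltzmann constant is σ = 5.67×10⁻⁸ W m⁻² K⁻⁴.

ratio ≈ 0.200

With N identical shields there are N+1 = 5 gaps in series, each with the same radiative resistance, so the flux falls to 1/(N+1) of its unshielded value.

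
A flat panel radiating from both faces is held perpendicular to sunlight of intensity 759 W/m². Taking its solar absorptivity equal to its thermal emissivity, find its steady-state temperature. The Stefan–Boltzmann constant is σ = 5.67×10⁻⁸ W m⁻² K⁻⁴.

T ≈ 286 K

Absorbed flux αS = emitted flux 2εσT⁴ per unit area; with α = ε this gives T = (S/2σ)^(1/4).
T = (759 / (2 × 5.67×10⁻⁸))^(1/4) = (6.69×10^9)^(1/4).
T = 286 K.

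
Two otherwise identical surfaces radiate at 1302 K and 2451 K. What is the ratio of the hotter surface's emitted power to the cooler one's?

P ∝ T⁴, so the ratio is (2451/1302)⁴ = (1.882)⁴ = 12.6.

ratio ≈ 12.6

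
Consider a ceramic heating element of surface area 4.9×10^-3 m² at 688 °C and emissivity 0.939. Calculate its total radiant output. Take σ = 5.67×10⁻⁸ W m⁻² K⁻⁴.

688 °C = 961 K.
P = εσAT⁴ = 0.939 × 5.67×10⁻⁸ × 4.90×10^-3 × (961)⁴ = 0.939 × 5.67×10⁻⁸ × 4.90×10^-3 × 8.53×10^11.
P = 223 W.

P ≈ 223 W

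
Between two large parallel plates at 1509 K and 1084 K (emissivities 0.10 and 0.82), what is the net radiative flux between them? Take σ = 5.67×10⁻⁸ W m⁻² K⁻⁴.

q ≈ 21100 W/m²

For two large parallel gray plates, q = σ(T₁⁴ − T₂⁴) / (1/ε₁ + 1/ε₂ − 1).
1/ε₁ + 1/ε₂ − 1 = 1/0.10 + 1/0.82 − 1 = 10.22.
T₁⁴ − T₂⁴ = 5.19×10^12 − 1.38×10^12 = 3.80×10^12 K⁴.
q = 5.67×10⁻⁸ × 3.80×10^12 / 10.22 = 21100 W/m².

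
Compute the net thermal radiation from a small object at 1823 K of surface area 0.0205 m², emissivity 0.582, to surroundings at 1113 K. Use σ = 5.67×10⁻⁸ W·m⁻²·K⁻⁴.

Q ≈ 6430 W

Q = εσA(T⁴ − T_s⁴). T⁴ − T_s⁴ = (1823)⁴ − (1113)⁴ = 1.10×10^13 − 1.53×10^12 = 9.51×10^12 K⁴.
Q = 0.582 × 5.67×10⁻⁸ × 0.0205 × 9.51×10^12 = 6430 W.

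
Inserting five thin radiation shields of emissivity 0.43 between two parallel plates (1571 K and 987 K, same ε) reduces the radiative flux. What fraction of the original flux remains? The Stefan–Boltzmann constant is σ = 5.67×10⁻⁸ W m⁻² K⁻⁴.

With N identical shields there are N+1 = 6 gaps in series, each with the same radiative resistance, so the flux falls to 1/(N+1) of its unshielded value.

ratio ≈ 0.167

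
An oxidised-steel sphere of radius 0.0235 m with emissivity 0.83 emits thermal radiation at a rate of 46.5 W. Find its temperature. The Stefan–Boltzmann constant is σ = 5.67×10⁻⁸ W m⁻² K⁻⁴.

T ≈ 614 K

A = 4πr² = 4π × (0.0235)² = 6.94×10^-3 m².
From P = εσAT⁴, T = (P / εσA)^(1/4) = (46.5 / (0.83 × 5.67×10⁻⁸ × 6.94×10^-3))^(1/4).
T = (1.42×10^11)^(1/4) = 614 K.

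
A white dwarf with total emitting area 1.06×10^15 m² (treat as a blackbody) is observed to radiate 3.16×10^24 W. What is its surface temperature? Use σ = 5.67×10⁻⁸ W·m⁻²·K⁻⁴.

T ≈ 15100 K

From P = σAT⁴, T = (P / σA)^(1/4) = (3.16×10^24 / (5.67×10⁻⁸ × 1.06×10^15))^(1/4).
T = (5.26×10^16)^(1/4) = 15100 K.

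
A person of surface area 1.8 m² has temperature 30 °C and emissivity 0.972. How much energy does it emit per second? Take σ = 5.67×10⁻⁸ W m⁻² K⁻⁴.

P ≈ 836 W

30 °C = 303 K.
P = εσAT⁴ = 0.972 × 5.67×10⁻⁸ × 1.80 × (303)⁴ = 0.972 × 5.67×10⁻⁸ × 1.80 × 8.43×10^9.
P = 836 W.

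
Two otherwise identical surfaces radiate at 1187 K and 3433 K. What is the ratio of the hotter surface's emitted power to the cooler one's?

ratio ≈ 70.0

P ∝ T⁴, so the ratio is (3433/1187)⁴ = (2.892)⁴ = 70.0.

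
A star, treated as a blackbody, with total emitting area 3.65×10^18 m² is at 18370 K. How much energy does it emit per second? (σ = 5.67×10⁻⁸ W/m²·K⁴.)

P ≈ 2.36×10^28 W

P = σAT⁴ = 5.67×10⁻⁸ × 3.65×10^18 × (18370)⁴ = 5.67×10⁻⁸ × 3.65×10^18 × 1.14×10^17.
P = 2.36×10^28 W.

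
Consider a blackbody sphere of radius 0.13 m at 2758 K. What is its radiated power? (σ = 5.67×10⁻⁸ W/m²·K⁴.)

P ≈ 6.97×10^5 W

A = 4πr² = 4π × (0.13)² = 0.212 m².
P = σAT⁴ = 5.67×10⁻⁸ × 0.212 × (2758)⁴ = 5.67×10⁻⁸ × 0.212 × 5.79×10^13.
P = 6.97×10^5 W.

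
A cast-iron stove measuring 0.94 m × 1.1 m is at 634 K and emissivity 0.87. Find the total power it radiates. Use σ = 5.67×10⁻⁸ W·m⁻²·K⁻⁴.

A = 0.94 × 1.1 = 1.03 m².
Stefan–Boltzmann: P = εσAT⁴ = 0.87 × 5.67×10⁻⁸ × 1.03 × (634)⁴ = 0.87 × 5.67×10⁻⁸ × 1.03 × 1.62×10^11.
P = 8240 W.

P ≈ 8240 W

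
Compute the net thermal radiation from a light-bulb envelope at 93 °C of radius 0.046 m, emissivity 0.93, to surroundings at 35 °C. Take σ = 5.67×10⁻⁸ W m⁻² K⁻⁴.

A = 4πr² = 4π × (0.046)² = 0.0266 m².
Convert: 93 °C = 366 K; 35 °C = 308 K.
Q = εσA(T⁴ − T_s⁴). T⁴ − T_s⁴ = (366)⁴ − (308)⁴ = 1.79×10^10 − 9.00×10^9 = 8.95×10^9 K⁴.
Q = 0.93 × 5.67×10⁻⁸ × 0.0266 × 8.95×10^9 = 12.5 W.

Q ≈ 12.5 W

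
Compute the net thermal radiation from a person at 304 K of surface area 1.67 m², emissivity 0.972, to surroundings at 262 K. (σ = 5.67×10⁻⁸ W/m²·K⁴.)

Q = εσA(T⁴ − T_s⁴). T⁴ − T_s⁴ = (304)⁴ − (262)⁴ = 8.54×10^9 − 4.71×10^9 = 3.83×10^9 K⁴.
Q = 0.972 × 5.67×10⁻⁸ × 1.67 × 3.83×10^9 = 352 W.

Q ≈ 352 W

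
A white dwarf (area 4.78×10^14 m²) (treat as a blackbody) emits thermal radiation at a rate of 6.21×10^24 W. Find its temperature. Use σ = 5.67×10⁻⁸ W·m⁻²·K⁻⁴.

T ≈ 21900 K

From P = σAT⁴, T = (P / σA)^(1/4) = (6.21×10^24 / (5.67×10⁻⁸ × 4.78×10^14))^(1/4).
T = (2.29×10^17)^(1/4) = 21900 K.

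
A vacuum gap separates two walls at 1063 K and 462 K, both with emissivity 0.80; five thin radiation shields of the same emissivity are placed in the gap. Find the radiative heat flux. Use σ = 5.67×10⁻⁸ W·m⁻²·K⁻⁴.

q ≈ 7760 W/m²

Each of the 6 gaps contributes resistance (2/ε − 1) = 2/0.80 − 1 = 1.500; total = 9.000.
q = σ(T₁⁴ − T₂⁴) / 9.000 = 5.67×10⁻⁸ × 1.23×10^12 / 9.000 = 7760 W/m².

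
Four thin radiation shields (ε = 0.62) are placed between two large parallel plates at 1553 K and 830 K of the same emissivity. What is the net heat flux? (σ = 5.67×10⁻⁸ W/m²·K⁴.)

Each of the 5 gaps contributes resistance (2/ε − 1) = 2/0.62 − 1 = 2.226; total = 11.13.
q = σ(T₁⁴ − T₂⁴) / 11.13 = 5.67×10⁻⁸ × 5.34×10^12 / 11.13 = 27200 W/m².

q ≈ 27200 W/m²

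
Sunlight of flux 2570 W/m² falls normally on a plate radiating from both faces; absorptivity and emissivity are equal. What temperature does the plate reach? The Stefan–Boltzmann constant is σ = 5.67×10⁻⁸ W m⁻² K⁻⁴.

Absorbed flux αS = emitted flux 2εσT⁴ per unit area; with α = ε this gives T = (S/2σ)^(1/4).
T = (2570 / (2 × 5.67×10⁻⁸))^(1/4) = (2.27×10^10)^(1/4).
T = 388 K.

T ≈ 388 K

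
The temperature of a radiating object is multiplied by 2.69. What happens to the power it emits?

factor ≈ 52.4

P ∝ T⁴, so the power scales as (2.69)⁴ = 52.4.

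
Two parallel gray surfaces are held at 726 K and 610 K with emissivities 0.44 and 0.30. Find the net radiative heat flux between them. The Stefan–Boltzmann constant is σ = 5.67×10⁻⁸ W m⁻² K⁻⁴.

For two large parallel gray plates, q = σ(T₁⁴ − T₂⁴) / (1/ε₁ + 1/ε₂ − 1).
1/ε₁ + 1/ε₂ − 1 = 1/0.44 + 1/0.30 − 1 = 4.606.
T₁⁴ − T₂⁴ = 2.78×10^11 − 1.38×10^11 = 1.39×10^11 K⁴.
q = 5.67×10⁻⁸ × 1.39×10^11 / 4.606 = 1720 W/m².

q ≈ 1720 W/m²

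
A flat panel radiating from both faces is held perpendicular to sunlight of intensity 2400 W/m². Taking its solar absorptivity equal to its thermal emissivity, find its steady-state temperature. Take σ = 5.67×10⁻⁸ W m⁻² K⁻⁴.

T ≈ 381 K

Absorbed flux αS = emitted flux 2εσT⁴ per unit area; with α = ε this gives T = (S/2σ)^(1/4).
T = (2400 / (2 × 5.67×10⁻⁸))^(1/4) = (2.12×10^10)^(1/4).
T = 381 K.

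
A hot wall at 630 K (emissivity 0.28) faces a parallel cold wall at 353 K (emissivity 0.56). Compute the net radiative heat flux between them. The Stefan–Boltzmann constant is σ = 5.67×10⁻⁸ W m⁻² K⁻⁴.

For two large parallel gray plates, q = σ(T₁⁴ − T₂⁴) / (1/ε₁ + 1/ε₂ − 1).
1/ε₁ + 1/ε₂ − 1 = 1/0.28 + 1/0.56 − 1 = 4.357.
T₁⁴ − T₂⁴ = 1.58×10^11 − 1.55×10^10 = 1.42×10^11 K⁴.
q = 5.67×10⁻⁸ × 1.42×10^11 / 4.357 = 1850 W/m².

q ≈ 1850 W/m²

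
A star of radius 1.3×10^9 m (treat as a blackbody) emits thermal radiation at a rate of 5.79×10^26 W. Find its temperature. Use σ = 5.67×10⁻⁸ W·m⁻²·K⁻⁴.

A = 4πr² = 4π × (1.3×10^9)² = 2.12×10^19 m².
From P = σAT⁴, T = (P / σA)^(1/4) = (5.79×10^26 / (5.67×10⁻⁸ × 2.12×10^19))^(1/4).
T = (4.81×10^14)^(1/4) = 4680 K.

T ≈ 4680 K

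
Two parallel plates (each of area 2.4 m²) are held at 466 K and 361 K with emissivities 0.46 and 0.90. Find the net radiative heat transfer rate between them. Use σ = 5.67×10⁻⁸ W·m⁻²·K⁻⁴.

Q ≈ 1800 W

For two large parallel gray plates, q = σ(T₁⁴ − T₂⁴) / (1/ε₁ + 1/ε₂ − 1).
1/ε₁ + 1/ε₂ − 1 = 1/0.46 + 1/0.90 − 1 = 2.285.
T₁⁴ − T₂⁴ = 4.72×10^10 − 1.70×10^10 = 3.02×10^10 K⁴.
q = 5.67×10⁻⁸ × 3.02×10^10 / 2.285 = 749 W/m².
Q = q·A = 749 × 2.4 = 1800 W.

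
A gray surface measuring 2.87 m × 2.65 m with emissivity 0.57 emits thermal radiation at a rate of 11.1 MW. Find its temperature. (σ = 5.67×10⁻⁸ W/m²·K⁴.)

A = 2.87 × 2.65 = 7.61 m².
From P = εσAT⁴, T = (P / εσA)^(1/4) = (1.11×10^7 / (0.57 × 5.67×10⁻⁸ × 7.61))^(1/4).
T = (4.52×10^13)^(1/4) = 2590 K.

T ≈ 2590 K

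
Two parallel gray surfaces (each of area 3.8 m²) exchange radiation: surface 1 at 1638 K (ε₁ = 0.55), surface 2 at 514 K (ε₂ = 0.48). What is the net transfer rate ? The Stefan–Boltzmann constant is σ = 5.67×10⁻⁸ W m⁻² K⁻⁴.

For two large parallel gray plates, q = σ(T₁⁴ − T₂⁴) / (1/ε₁ + 1/ε₂ − 1).
1/ε₁ + 1/ε₂ − 1 = 1/0.55 + 1/0.48 − 1 = 2.902.
T₁⁴ − T₂⁴ = 7.20×10^12 − 6.98×10^10 = 7.13×10^12 K⁴.
q = 5.67×10⁻⁸ × 7.13×10^12 / 2.902 = 1.39×10^5 W/m².
Q = q·A = 1.39×10^5 × 3.8 = 5.29×10^5 W.

Q ≈ 5.29×10^5 W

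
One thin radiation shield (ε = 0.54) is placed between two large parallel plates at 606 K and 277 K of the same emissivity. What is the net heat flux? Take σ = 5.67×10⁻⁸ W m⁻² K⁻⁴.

q ≈ 1350 W/m²

Each of the 2 gaps contributes resistance (2/ε − 1) = 2/0.54 − 1 = 2.704; total = 5.407.
q = σ(T₁⁴ − T₂⁴) / 5.407 = 5.67×10⁻⁸ × 1.29×10^11 / 5.407 = 1350 W/m².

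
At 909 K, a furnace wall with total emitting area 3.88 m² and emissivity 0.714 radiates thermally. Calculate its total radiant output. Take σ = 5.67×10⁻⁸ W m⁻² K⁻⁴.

Stefan–Boltzmann: P = εσAT⁴ = 0.714 × 5.67×10⁻⁸ × 3.88 × (909)⁴ = 0.714 × 5.67×10⁻⁸ × 3.88 × 6.83×10^11.
P = 1.07×10^5 W.

P ≈ 1.07×10^5 W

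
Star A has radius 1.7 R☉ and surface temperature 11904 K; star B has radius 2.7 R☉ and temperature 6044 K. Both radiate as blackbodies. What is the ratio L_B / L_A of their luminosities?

L_B/L_A ≈ 0.168

L = 4πR²σT⁴ ∝ R²T⁴, so L_B/L_A = (2.7/1.7)² × (6044/11904)⁴ = 2.52 × 0.0665 = 0.168.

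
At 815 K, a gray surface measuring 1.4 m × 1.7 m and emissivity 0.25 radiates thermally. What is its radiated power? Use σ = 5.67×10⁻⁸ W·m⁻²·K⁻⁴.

A = 1.4 × 1.7 = 2.38 m².
Stefan–Boltzmann: P = εσAT⁴ = 0.25 × 5.67×10⁻⁸ × 2.38 × (815)⁴ = 0.25 × 5.67×10⁻⁸ × 2.38 × 4.41×10^11.
P = 14900 W.

P ≈ 14900 W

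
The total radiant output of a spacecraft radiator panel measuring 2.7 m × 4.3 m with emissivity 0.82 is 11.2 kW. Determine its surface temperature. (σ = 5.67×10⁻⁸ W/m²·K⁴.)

T ≈ 380 K

A = 2.7 × 4.3 = 11.6 m².
From P = εσAT⁴, T = (P / εσA)^(1/4) = (11200 / (0.82 × 5.67×10⁻⁸ × 11.6))^(1/4).
T = (2.07×10^10)^(1/4) = 380 K.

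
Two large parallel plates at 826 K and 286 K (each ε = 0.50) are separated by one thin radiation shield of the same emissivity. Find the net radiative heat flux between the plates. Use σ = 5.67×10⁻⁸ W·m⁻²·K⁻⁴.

q ≈ 4340 W/m²

Each of the 2 gaps contributes resistance (2/ε − 1) = 2/0.50 − 1 = 3.000; total = 6.000.
q = σ(T₁⁴ − T₂⁴) / 6.000 = 5.67×10⁻⁸ × 4.59×10^11 / 6.000 = 4340 W/m².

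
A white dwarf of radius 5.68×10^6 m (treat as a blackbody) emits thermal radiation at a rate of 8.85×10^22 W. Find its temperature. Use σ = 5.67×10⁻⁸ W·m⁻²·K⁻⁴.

T ≈ 7880 K

A = 4πr² = 4π × (5.68×10^6)² = 4.05×10^14 m².
From P = σAT⁴, T = (P / σA)^(1/4) = (8.85×10^22 / (5.67×10⁻⁸ × 4.05×10^14))^(1/4).
T = (3.85×10^15)^(1/4) = 7880 K.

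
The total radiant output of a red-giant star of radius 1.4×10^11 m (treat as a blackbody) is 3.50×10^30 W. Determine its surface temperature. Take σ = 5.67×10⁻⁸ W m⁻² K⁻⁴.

T ≈ 3980 K

A = 4πr² = 4π × (1.4×10^11)² = 2.46×10^23 m².
From P = σAT⁴, T = (P / σA)^(1/4) = (3.50×10^30 / (5.67×10⁻⁸ × 2.46×10^23))^(1/4).
T = (2.51×10^14)^(1/4) = 3980 K.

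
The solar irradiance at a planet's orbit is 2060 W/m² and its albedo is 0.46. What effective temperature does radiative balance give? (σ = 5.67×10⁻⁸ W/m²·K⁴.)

T ≈ 265 K

Power absorbed = (1−a)S·πR²; power emitted = 4πR²σT⁴. Equating and cancelling πR²:
T = ((1−a)S / 4σ)^(1/4) = (1110 / (4 × 5.67×10⁻⁸))^(1/4) = (4.90×10^9)^(1/4).
T = 265 K.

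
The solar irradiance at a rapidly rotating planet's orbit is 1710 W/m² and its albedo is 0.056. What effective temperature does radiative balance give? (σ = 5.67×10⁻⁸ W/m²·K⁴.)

Power absorbed = (1−a)S·πR²; power emitted = 4πR²σT⁴. Equating and cancelling πR²:
T = ((1−a)S / 4σ)^(1/4) = (1610 / (4 × 5.67×10⁻⁸))^(1/4) = (7.12×10^9)^(1/4).
T = 290 K.

T ≈ 290 K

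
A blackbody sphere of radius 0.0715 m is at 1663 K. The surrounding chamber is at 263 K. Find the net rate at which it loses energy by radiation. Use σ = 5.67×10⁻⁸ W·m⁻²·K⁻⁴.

A = 4πr² = 4π × (0.0715)² = 0.0642 m².
Q = σA(T⁴ − T_s⁴). T⁴ − T_s⁴ = (1663)⁴ − (263)⁴ = 7.65×10^12 − 4.78×10^9 = 7.64×10^12 K⁴.
Q = 5.67×10⁻⁸ × 0.0642 × 7.64×10^12 = 27800 W.

Q ≈ 27800 W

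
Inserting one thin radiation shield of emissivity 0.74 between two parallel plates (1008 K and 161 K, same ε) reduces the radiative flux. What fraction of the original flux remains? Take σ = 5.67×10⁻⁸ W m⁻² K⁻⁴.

ratio ≈ 0.500

With N identical shields there are N+1 = 2 gaps in series, each with the same radiative resistance, so the flux falls to 1/(N+1) of its unshielded value.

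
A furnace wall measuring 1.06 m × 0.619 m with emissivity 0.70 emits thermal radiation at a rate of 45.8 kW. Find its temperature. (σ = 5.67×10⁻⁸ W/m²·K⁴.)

T ≈ 1150 K

A = 1.06 × 0.619 = 0.656 m².
From P = εσAT⁴, T = (P / εσA)^(1/4) = (45800 / (0.70 × 5.67×10⁻⁸ × 0.656))^(1/4).
T = (1.76×10^12)^(1/4) = 1150 K.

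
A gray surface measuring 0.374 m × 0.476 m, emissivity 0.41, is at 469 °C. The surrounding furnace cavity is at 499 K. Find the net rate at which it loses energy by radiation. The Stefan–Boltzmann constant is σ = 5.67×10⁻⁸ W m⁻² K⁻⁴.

A = 0.374 × 0.476 = 0.178 m².
Convert: 469 °C = 742 K.
Q = εσA(T⁴ − T_s⁴). T⁴ − T_s⁴ = (742)⁴ − (499)⁴ = 3.03×10^11 − 6.20×10^10 = 2.41×10^11 K⁴.
Q = 0.41 × 5.67×10⁻⁸ × 0.178 × 2.41×10^11 = 998 W.

Q ≈ 998 W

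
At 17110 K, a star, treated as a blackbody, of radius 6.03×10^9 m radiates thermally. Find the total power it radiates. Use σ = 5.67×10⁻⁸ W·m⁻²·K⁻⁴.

P ≈ 2.22×10^30 W

A = 4πr² = 4π × (6.03×10^9)² = 4.57×10^20 m².
P = σAT⁴ = 5.67×10⁻⁸ × 4.57×10^20 × (17110)⁴ = 5.67×10⁻⁸ × 4.57×10^20 × 8.57×10^16.
P = 2.22×10^30 W.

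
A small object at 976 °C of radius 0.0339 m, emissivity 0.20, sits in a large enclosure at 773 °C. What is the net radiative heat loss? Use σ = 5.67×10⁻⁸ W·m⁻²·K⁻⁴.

Q ≈ 202 W

A = 4πr² = 4π × (0.0339)² = 0.0144 m².
Convert: 976 °C = 1249 K; 773 °C = 1046 K.
Q = εσA(T⁴ − T_s⁴). T⁴ − T_s⁴ = (1249)⁴ − (1046)⁴ = 2.43×10^12 − 1.20×10^12 = 1.24×10^12 K⁴.
Q = 0.20 × 5.67×10⁻⁸ × 0.0144 × 1.24×10^12 = 202 W.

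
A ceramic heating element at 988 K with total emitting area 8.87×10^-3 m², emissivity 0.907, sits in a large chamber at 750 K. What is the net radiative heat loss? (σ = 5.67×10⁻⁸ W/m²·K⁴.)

Q = εσA(T⁴ − T_s⁴). T⁴ − T_s⁴ = (988)⁴ − (750)⁴ = 9.53×10^11 − 3.16×10^11 = 6.36×10^11 K⁴.
Q = 0.907 × 5.67×10⁻⁸ × 8.87×10^-3 × 6.36×10^11 = 290 W.

Q ≈ 290 W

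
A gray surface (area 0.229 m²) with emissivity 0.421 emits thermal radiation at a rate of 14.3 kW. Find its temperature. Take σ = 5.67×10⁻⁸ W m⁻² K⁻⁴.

From P = εσAT⁴, T = (P / εσA)^(1/4) = (14300 / (0.421 × 5.67×10⁻⁸ × 0.229))^(1/4).
T = (2.62×10^12)^(1/4) = 1270 K.

T ≈ 1270 K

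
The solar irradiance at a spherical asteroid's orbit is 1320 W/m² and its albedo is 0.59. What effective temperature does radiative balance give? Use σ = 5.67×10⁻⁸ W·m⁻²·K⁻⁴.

T ≈ 221 K

Power absorbed = (1−a)S·πR²; power emitted = 4πR²σT⁴. Equating and cancelling πR²:
T = ((1−a)S / 4σ)^(1/4) = (541 / (4 × 5.67×10⁻⁸))^(1/4) = (2.39×10^9)^(1/4).
T = 221 K.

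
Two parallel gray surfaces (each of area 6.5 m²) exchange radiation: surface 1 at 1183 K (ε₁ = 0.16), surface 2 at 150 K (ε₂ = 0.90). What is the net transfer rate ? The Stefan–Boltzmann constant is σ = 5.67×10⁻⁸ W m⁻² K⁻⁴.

For two large parallel gray plates, q = σ(T₁⁴ − T₂⁴) / (1/ε₁ + 1/ε₂ − 1).
1/ε₁ + 1/ε₂ − 1 = 1/0.16 + 1/0.90 − 1 = 6.361.
T₁⁴ − T₂⁴ = 1.96×10^12 − 5.06×10^8 = 1.96×10^12 K⁴.
q = 5.67×10⁻⁸ × 1.96×10^12 / 6.361 = 17500 W/m².
Q = q·A = 17500 × 6.5 = 1.13×10^5 W.

Q ≈ 1.13×10^5 W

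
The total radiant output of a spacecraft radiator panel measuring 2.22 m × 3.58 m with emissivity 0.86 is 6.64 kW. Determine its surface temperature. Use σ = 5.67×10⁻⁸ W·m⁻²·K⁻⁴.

T ≈ 362 K

A = 2.22 × 3.58 = 7.95 m².
From P = εσAT⁴, T = (P / εσA)^(1/4) = (6640 / (0.86 × 5.67×10⁻⁸ × 7.95))^(1/4).
T = (1.71×10^10)^(1/4) = 362 K.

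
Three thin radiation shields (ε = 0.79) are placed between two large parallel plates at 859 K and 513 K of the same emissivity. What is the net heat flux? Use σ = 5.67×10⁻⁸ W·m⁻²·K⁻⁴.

Each of the 4 gaps contributes resistance (2/ε − 1) = 2/0.79 − 1 = 1.532; total = 6.127.
q = σ(T₁⁴ − T₂⁴) / 6.127 = 5.67×10⁻⁸ × 4.75×10^11 / 6.127 = 4400 W/m².

q ≈ 4400 W/m²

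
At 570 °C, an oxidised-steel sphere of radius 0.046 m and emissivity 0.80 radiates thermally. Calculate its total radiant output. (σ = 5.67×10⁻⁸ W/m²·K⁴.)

A = 4πr² = 4π × (0.046)² = 0.0266 m².
570 °C = 843 K.
Stefan–Boltzmann: P = εσAT⁴ = 0.80 × 5.67×10⁻⁸ × 0.0266 × (843)⁴ = 0.80 × 5.67×10⁻⁸ × 0.0266 × 5.05×10^11.
P = 609 W.

P ≈ 609 W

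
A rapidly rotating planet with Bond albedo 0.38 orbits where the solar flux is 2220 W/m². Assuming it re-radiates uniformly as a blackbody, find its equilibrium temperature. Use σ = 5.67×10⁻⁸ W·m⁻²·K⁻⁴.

T ≈ 279 K

Power absorbed = (1−a)S·πR²; power emitted = 4πR²σT⁴. Equating and cancelling πR²:
T = ((1−a)S / 4σ)^(1/4) = (1380 / (4 × 5.67×10⁻⁸))^(1/4) = (6.07×10^9)^(1/4).
T = 279 K.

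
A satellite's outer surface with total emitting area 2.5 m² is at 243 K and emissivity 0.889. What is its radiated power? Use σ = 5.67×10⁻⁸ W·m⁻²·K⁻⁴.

P ≈ 439 W

P = εσAT⁴ = 0.889 × 5.67×10⁻⁸ × 2.50 × (243)⁴ = 0.889 × 5.67×10⁻⁸ × 2.50 × 3.49×10^9.
P = 439 W.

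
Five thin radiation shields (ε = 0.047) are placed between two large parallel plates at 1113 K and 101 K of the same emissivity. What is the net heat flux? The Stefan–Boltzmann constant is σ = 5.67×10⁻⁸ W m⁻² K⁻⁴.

q ≈ 349 W/m²

Each of the 6 gaps contributes resistance (2/ε − 1) = 2/0.047 − 1 = 41.55; total = 249.3.
q = σ(T₁⁴ − T₂⁴) / 249.3 = 5.67×10⁻⁸ × 1.53×10^12 / 249.3 = 349 W/m².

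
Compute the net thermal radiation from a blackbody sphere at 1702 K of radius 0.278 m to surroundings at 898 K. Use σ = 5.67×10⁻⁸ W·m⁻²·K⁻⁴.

Q ≈ 4.26×10^5 W

A = 4πr² = 4π × (0.278)² = 0.971 m².
Q = σA(T⁴ − T_s⁴). T⁴ − T_s⁴ = (1702)⁴ − (898)⁴ = 8.39×10^12 − 6.50×10^11 = 7.74×10^12 K⁴.
Q = 5.67×10⁻⁸ × 0.971 × 7.74×10^12 = 4.26×10^5 W.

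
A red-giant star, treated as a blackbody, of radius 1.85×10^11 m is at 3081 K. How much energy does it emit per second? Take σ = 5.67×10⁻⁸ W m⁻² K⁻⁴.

P ≈ 2.20×10^30 W

A = 4πr² = 4π × (1.85×10^11)² = 4.30×10^23 m².
P = σAT⁴ = 5.67×10⁻⁸ × 4.30×10^23 × (3081)⁴ = 5.67×10⁻⁸ × 4.30×10^23 × 9.01×10^13.
P = 2.20×10^30 W.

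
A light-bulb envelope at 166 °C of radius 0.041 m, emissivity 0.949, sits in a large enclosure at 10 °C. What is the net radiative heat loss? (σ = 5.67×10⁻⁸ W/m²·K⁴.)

Q ≈ 34.9 W

A = 4πr² = 4π × (0.041)² = 0.0211 m².
Convert: 166 °C = 439 K; 10 °C = 283 K.
Q = εσA(T⁴ − T_s⁴). T⁴ − T_s⁴ = (439)⁴ − (283)⁴ = 3.71×10^10 − 6.41×10^9 = 3.07×10^10 K⁴.
Q = 0.949 × 5.67×10⁻⁸ × 0.0211 × 3.07×10^10 = 34.9 W.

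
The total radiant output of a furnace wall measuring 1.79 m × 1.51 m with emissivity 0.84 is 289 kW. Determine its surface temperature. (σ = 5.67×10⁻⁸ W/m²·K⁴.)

T ≈ 1220 K

A = 1.79 × 1.51 = 2.70 m².
From P = εσAT⁴, T = (P / εσA)^(1/4) = (2.89×10^5 / (0.84 × 5.67×10⁻⁸ × 2.70))^(1/4).
T = (2.24×10^12)^(1/4) = 1220 K.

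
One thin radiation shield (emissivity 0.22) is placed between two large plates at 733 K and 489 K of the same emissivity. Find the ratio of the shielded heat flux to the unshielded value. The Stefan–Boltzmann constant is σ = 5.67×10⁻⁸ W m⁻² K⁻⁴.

ratio ≈ 0.500

With N identical shields there are N+1 = 2 gaps in series, each with the same radiative resistance, so the flux falls to 1/(N+1) of its unshielded value.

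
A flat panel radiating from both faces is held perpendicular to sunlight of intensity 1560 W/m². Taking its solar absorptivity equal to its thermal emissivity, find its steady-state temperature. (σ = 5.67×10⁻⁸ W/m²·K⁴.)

Absorbed flux αS = emitted flux 2εσT⁴ per unit area; with α = ε this gives T = (S/2σ)^(1/4).
T = (1560 / (2 × 5.67×10⁻⁸))^(1/4) = (1.38×10^10)^(1/4).
T = 342 K.

T ≈ 342 K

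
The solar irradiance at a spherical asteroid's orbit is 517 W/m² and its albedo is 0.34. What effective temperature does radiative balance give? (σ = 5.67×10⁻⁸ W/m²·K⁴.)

T ≈ 197 K

Power absorbed = (1−a)S·πR²; power emitted = 4πR²σT⁴. Equating and cancelling πR²:
T = ((1−a)S / 4σ)^(1/4) = (341 / (4 × 5.67×10⁻⁸))^(1/4) = (1.50×10^9)^(1/4).
T = 197 K.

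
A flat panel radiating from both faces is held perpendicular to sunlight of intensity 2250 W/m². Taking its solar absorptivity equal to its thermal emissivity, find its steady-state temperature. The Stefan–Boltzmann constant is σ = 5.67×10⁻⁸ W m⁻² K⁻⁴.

Absorbed flux αS = emitted flux 2εσT⁴ per unit area; with α = ε this gives T = (S/2σ)^(1/4).
T = (2250 / (2 × 5.67×10⁻⁸))^(1/4) = (1.98×10^10)^(1/4).
T = 375 K.

T ≈ 375 K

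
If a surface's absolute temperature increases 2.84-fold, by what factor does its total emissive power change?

factor ≈ 65.1

P ∝ T⁴, so the power scales as (2.84)⁴ = 65.1.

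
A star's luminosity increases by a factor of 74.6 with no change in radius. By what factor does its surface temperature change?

factor ≈ 2.94

P ∝ T⁴ ⇒ T ∝ P^(1/4), so T scales by (74.6)^(1/4) = 2.94.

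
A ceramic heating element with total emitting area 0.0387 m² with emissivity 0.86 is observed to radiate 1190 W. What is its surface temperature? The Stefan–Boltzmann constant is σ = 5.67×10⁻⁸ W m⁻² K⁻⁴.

From P = εσAT⁴, T = (P / εσA)^(1/4) = (1190 / (0.86 × 5.67×10⁻⁸ × 0.0387))^(1/4).
T = (6.31×10^11)^(1/4) = 891 K.

T ≈ 891 K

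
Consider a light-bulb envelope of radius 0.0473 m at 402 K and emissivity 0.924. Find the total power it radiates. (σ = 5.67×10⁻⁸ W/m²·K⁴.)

P ≈ 38.5 W

A = 4πr² = 4π × (0.0473)² = 0.0281 m².
P = εσAT⁴ = 0.924 × 5.67×10⁻⁸ × 0.0281 × (402)⁴ = 0.924 × 5.67×10⁻⁸ × 0.0281 × 2.61×10^10.
P = 38.5 W.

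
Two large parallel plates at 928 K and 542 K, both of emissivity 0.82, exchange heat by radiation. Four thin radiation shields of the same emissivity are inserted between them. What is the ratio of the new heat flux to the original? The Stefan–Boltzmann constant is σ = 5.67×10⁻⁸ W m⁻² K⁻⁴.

ratio ≈ 0.200

With N identical shields there are N+1 = 5 gaps in series, each with the same radiative resistance, so the flux falls to 1/(N+1) of its unshielded value.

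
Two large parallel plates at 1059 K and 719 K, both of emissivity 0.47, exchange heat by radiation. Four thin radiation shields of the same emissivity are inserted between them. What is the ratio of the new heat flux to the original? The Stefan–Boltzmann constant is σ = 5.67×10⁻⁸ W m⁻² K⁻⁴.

With N identical shields there are N+1 = 5 gaps in series, each with the same radiative resistance, so the flux falls to 1/(N+1) of its unshielded value.

ratio ≈ 0.200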